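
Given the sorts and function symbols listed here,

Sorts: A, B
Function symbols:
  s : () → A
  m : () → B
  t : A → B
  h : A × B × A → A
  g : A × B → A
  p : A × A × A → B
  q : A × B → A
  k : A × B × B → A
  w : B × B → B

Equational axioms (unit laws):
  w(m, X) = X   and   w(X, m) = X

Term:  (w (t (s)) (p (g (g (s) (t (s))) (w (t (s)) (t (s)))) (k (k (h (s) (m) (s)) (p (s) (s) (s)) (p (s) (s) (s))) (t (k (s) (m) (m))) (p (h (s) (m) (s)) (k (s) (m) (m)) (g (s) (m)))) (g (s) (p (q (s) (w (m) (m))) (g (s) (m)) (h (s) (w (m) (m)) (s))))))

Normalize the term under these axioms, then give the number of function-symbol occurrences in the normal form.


size = 58

1. (w (t (s)) (p (g (g (s) (t (s))) (w (t (s)) (t (s)))) (k (k (h (s) (m) (s)) (p (s) (s) (s)) (p (s) (s) (s))) (t (k (s) (m) (m))) (p (h (s) (m) (s)) (k (s) (m) (m)) (g (s) (m)))) (g (s) (p (q (s) (w (m) (m))) (g (s) (m)) (h (s) (w (m) (m)) (s))))))  →  (w (t (s)) (p (g (g (s) (t (s))) (w (t (s)) (t (s)))) (k (k (h (s) (m) (s)) (p (s) (s) (s)) (p (s) (s) (s))) (t (k (s) (m) (m))) (p (h (s) (m) (s)) (k (s) (m) (m)) (g (s) (m)))) (g (s) (p (q (s) (m)) (g (s) (m)) (h (s) (w (m) (m)) (s))))))
2. (w (t (s)) (p (g (g (s) (t (s))) (w (t (s)) (t (s)))) (k (k (h (s) (m) (s)) (p (s) (s) (s)) (p (s) (s) (s))) (t (k (s) (m) (m))) (p (h (s) (m) (s)) (k (s) (m) (m)) (g (s) (m)))) (g (s) (p (q (s) (m)) (g (s) (m)) (h (s) (w (m) (m)) (s))))))  →  (w (t (s)) (p (g (g (s) (t (s))) (w (t (s)) (t (s)))) (k (k (h (s) (m) (s)) (p (s) (s) (s)) (p (s) (s) (s))) (t (k (s) (m) (m))) (p (h (s) (m) (s)) (k (s) (m) (m)) (g (s) (m)))) (g (s) (p (q (s) (m)) (g (s) (m)) (h (s) (m) (s))))))
normal form: (w (t (s)) (p (g (g (s) (t (s))) (w (t (s)) (t (s)))) (k (k (h (s) (m) (s)) (p (s) (s) (s)) (p (s) (s) (s))) (t (k (s) (m) (m))) (p (h (s) (m) (s)) (k (s) (m) (m)) (g (s) (m)))) (g (s) (p (q (s) (m)) (g (s) (m)) (h (s) (m) (s))))))


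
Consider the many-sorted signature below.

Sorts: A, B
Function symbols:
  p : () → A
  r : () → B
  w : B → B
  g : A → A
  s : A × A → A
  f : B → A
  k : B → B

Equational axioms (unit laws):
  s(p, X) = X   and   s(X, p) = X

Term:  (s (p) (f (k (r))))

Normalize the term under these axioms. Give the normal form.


1. (s (p) (f (k (r))))  →  (f (k (r)))

normal form = (f (k (r)))


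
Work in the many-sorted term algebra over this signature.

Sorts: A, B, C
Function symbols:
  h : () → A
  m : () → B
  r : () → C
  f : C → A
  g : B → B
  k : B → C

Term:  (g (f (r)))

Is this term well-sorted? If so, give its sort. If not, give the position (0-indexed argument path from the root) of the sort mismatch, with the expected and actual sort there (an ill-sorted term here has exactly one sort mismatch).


    (r) : C
  (f (r)) : A
(g (f (r))) : ✗ arg 0 at [0] has sort A, expected B

ill-sorted at position [0]: expected B, got A


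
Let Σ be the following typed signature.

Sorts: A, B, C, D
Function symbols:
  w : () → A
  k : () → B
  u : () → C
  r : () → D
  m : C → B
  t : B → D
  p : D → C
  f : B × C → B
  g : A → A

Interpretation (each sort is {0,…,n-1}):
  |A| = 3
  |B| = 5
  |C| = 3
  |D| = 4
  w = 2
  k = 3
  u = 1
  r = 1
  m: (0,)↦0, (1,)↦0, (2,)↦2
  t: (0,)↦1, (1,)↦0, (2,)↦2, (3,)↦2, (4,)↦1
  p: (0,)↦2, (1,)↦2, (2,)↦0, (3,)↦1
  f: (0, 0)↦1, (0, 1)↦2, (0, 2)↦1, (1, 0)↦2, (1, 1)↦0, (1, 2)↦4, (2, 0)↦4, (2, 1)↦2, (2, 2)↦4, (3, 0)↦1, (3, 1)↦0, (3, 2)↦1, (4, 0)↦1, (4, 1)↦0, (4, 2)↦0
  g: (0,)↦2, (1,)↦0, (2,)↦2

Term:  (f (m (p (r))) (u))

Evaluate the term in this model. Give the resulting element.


  r = 1
  (p (r)) = p(1,) = 2
  (m (p (r))) = m(2,) = 2
  u = 1
  (f (m (p (r))) (u)) = f(2, 1) = 2

value = 2


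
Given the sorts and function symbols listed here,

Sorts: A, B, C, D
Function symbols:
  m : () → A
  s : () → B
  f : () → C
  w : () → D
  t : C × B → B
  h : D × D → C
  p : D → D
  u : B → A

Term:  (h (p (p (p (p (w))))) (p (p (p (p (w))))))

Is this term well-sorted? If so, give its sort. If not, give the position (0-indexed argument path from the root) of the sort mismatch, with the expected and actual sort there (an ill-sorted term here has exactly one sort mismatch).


well-sorted; sort = C

          (w) : D
        (p (w)) : D
      (p (p (w))) : D
    (p (p (p (w)))) : D
  (p (p (p (p (w))))) : D
          (w) : D
        (p (w)) : D
      (p (p (w))) : D
    (p (p (p (w)))) : D
  (p (p (p (p (w))))) : D
(h (p (p (p (p (w))))) (p (p (p (p (w)))))) : C


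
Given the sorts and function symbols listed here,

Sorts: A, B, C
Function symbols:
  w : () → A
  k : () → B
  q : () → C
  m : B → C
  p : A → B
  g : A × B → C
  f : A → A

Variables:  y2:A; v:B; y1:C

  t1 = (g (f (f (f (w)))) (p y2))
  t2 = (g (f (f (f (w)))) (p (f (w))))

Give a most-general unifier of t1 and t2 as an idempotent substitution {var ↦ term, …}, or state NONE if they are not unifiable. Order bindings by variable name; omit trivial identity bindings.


{y2 ↦ (f (w))}


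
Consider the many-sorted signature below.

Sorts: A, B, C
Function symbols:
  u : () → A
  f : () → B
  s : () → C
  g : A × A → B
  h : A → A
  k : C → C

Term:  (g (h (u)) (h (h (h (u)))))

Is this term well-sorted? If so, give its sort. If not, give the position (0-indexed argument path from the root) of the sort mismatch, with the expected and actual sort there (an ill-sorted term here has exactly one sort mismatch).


well-sorted; sort = B

    (u) : A
  (h (u)) : A
        (u) : A
      (h (u)) : A
    (h (h (u))) : A
  (h (h (h (u)))) : A
(g (h (u)) (h (h (h (u))))) : B


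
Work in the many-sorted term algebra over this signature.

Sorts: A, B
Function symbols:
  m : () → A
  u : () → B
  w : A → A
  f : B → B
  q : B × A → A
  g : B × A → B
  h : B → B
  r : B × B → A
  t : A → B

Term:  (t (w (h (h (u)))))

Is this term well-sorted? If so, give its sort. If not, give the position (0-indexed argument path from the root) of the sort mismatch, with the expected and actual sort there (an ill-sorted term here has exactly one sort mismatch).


ill-sorted at position [0, 0]: expected A, got B

        (u) : B
      (h (u)) : B
    (h (h (u))) : B
  (w (h (h (u)))) : ✗ arg 0 at [0, 0] has sort B, expected A


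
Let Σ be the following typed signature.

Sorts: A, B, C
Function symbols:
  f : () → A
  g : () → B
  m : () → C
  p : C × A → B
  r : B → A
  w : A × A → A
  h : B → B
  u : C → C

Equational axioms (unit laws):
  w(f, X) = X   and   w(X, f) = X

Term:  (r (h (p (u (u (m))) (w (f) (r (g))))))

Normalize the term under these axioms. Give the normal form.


1. (r (h (p (u (u (m))) (w (f) (r (g))))))  →  (r (h (p (u (u (m))) (r (g)))))

normal form = (r (h (p (u (u (m))) (r (g)))))


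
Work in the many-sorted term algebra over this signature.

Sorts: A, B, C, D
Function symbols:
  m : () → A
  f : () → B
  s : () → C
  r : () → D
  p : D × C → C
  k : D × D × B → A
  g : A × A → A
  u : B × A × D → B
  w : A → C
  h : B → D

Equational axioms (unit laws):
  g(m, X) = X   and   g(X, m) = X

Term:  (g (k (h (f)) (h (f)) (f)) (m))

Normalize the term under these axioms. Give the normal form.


1. (g (k (h (f)) (h (f)) (f)) (m))  →  (k (h (f)) (h (f)) (f))

normal form = (k (h (f)) (h (f)) (f))


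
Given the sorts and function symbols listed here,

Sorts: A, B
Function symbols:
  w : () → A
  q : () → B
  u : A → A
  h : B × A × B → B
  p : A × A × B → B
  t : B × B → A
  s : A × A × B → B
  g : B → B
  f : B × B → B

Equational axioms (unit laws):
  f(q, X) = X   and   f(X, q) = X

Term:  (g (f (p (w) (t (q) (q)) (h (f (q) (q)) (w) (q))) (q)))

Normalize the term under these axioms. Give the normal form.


1. (g (f (p (w) (t (q) (q)) (h (f (q) (q)) (w) (q))) (q)))  →  (g (p (w) (t (q) (q)) (h (f (q) (q)) (w) (q))))
2. (g (p (w) (t (q) (q)) (h (f (q) (q)) (w) (q))))  →  (g (p (w) (t (q) (q)) (h (q) (w) (q))))

normal form = (g (p (w) (t (q) (q)) (h (q) (w) (q))))


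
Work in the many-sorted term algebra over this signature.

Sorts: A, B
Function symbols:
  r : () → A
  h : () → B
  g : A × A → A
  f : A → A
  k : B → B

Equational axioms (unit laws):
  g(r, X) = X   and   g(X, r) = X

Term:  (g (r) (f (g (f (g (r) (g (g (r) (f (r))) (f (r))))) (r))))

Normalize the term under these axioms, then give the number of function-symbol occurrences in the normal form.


size = 7

1. (g (r) (f (g (f (g (r) (g (g (r) (f (r))) (f (r))))) (r))))  →  (f (g (f (g (r) (g (g (r) (f (r))) (f (r))))) (r)))
2. (f (g (f (g (r) (g (g (r) (f (r))) (f (r))))) (r)))  →  (f (f (g (r) (g (g (r) (f (r))) (f (r))))))
3. (f (f (g (r) (g (g (r) (f (r))) (f (r))))))  →  (f (f (g (g (r) (f (r))) (f (r)))))
4. (f (f (g (g (r) (f (r))) (f (r)))))  →  (f (f (g (f (r)) (f (r)))))
normal form: (f (f (g (f (r)) (f (r)))))


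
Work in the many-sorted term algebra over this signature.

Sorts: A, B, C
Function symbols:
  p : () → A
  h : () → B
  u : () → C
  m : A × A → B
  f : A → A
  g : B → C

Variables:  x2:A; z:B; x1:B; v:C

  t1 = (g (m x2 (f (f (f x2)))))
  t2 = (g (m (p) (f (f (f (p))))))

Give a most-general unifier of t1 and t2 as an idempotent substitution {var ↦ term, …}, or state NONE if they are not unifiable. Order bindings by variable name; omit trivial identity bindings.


{x2 ↦ (p)}


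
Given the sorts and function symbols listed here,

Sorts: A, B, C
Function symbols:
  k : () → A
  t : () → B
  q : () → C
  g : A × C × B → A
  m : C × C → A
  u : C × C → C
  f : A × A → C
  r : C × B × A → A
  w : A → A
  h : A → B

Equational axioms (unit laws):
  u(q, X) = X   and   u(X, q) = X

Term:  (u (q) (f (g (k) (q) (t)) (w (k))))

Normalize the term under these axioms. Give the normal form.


normal form = (f (g (k) (q) (t)) (w (k)))

1. (u (q) (f (g (k) (q) (t)) (w (k))))  →  (f (g (k) (q) (t)) (w (k)))


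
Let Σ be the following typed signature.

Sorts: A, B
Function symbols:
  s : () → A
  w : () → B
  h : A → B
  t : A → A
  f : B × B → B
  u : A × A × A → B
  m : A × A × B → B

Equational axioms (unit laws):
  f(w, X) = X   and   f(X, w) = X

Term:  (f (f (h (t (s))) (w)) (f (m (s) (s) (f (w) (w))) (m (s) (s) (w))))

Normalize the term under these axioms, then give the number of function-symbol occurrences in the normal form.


1. (f (f (h (t (s))) (w)) (f (m (s) (s) (f (w) (w))) (m (s) (s) (w))))  →  (f (h (t (s))) (f (m (s) (s) (f (w) (w))) (m (s) (s) (w))))
2. (f (h (t (s))) (f (m (s) (s) (f (w) (w))) (m (s) (s) (w))))  →  (f (h (t (s))) (f (m (s) (s) (w)) (m (s) (s) (w))))
normal form: (f (h (t (s))) (f (m (s) (s) (w)) (m (s) (s) (w))))

size = 13


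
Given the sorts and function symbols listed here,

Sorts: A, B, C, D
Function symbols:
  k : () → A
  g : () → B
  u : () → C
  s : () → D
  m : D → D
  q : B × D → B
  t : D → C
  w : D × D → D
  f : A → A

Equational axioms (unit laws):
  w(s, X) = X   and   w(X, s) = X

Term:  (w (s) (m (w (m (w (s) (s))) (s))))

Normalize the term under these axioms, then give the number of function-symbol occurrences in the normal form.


size = 3

1. (w (s) (m (w (m (w (s) (s))) (s))))  →  (m (w (m (w (s) (s))) (s)))
2. (m (w (m (w (s) (s))) (s)))  →  (m (m (w (s) (s))))
3. (m (m (w (s) (s))))  →  (m (m (s)))
normal form: (m (m (s)))


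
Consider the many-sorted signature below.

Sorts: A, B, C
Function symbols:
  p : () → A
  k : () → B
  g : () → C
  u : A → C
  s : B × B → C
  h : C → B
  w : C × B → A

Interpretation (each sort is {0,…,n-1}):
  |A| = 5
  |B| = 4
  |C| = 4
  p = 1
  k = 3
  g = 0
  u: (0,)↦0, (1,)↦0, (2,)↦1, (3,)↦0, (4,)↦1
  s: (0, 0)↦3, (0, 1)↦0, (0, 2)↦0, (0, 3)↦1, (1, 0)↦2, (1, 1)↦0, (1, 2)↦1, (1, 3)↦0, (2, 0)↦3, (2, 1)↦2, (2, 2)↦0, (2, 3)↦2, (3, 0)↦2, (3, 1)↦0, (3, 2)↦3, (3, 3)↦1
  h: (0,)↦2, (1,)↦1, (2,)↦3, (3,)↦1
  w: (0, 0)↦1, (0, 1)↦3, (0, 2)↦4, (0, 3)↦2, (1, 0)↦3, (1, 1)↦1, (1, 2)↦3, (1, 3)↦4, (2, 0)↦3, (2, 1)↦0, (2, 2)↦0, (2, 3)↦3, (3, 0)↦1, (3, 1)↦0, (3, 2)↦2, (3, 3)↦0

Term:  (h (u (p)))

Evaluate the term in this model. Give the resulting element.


  p = 1
  (u (p)) = u(1,) = 0
  (h (u (p))) = h(0,) = 2

value = 2


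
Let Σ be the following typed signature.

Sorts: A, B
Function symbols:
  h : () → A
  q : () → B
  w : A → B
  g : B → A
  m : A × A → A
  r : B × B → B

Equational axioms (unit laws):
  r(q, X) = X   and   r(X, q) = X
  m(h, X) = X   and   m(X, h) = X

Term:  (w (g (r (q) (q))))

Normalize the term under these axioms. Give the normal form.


1. (w (g (r (q) (q))))  →  (w (g (q)))

normal form = (w (g (q)))


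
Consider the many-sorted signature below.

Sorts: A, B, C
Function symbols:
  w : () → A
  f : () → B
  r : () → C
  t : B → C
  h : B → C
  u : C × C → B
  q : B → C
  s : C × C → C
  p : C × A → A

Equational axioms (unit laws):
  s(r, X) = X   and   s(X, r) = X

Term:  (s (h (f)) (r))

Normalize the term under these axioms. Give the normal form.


normal form = (h (f))

1. (s (h (f)) (r))  →  (h (f))


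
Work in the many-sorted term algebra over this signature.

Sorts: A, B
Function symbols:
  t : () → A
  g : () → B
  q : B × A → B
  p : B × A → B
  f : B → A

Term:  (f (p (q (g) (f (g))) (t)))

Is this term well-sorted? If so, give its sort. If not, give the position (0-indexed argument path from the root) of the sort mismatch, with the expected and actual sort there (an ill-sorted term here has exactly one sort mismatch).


well-sorted; sort = A

      (g) : B
        (g) : B
      (f (g)) : A
    (q (g) (f (g))) : B
    (t) : A
  (p (q (g) (f (g))) (t)) : B
(f (p (q (g) (f (g))) (t))) : A


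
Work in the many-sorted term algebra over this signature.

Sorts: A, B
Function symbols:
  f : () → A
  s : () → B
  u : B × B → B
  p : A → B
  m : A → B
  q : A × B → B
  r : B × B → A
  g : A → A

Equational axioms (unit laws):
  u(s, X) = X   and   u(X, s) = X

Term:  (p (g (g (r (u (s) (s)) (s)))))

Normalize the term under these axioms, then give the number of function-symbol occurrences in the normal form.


size = 6

1. (p (g (g (r (u (s) (s)) (s)))))  →  (p (g (g (r (s) (s)))))
normal form: (p (g (g (r (s) (s)))))


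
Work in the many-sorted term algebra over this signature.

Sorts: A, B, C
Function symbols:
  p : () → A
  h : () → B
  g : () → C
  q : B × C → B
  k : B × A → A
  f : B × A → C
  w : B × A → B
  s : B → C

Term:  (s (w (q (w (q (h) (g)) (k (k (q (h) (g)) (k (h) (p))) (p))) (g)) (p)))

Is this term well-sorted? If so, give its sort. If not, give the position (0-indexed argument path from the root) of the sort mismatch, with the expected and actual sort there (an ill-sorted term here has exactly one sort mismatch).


          (h) : B
          (g) : C
        (q (h) (g)) : B
              (h) : B
              (g) : C
            (q (h) (g)) : B
              (h) : B
              (p) : A
            (k (h) (p)) : A
          (k (q (h) (g)) (k (h) (p))) : A
          (p) : A
        (k (k (q (h) (g)) (k (h) (p))) (p)) : ✗ arg 0 at [0, 0, 0, 1, 0] has sort A, expected B
      (g) : C
    (p) : A

ill-sorted at position [0, 0, 0, 1, 0]: expected B, got A


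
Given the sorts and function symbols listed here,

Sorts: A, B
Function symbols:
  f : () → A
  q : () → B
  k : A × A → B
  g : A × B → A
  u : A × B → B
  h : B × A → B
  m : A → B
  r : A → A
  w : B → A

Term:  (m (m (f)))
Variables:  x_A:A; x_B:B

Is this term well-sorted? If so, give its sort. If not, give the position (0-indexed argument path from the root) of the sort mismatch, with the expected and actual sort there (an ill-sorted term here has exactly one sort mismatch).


    (f) : A
  (m (f)) : B
(m (m (f))) : ✗ arg 0 at [0] has sort B, expected A

ill-sorted at position [0]: expected A, got B


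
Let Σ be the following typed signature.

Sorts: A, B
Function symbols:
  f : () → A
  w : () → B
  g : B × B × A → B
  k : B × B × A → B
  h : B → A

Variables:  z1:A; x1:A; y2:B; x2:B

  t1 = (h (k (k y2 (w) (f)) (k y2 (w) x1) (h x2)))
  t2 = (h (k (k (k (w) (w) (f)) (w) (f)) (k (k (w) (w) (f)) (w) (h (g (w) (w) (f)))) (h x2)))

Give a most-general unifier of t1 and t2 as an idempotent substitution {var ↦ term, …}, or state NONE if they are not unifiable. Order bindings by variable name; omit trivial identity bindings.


{x1 ↦ (h (g (w) (w) (f))), y2 ↦ (k (w) (w) (f))}


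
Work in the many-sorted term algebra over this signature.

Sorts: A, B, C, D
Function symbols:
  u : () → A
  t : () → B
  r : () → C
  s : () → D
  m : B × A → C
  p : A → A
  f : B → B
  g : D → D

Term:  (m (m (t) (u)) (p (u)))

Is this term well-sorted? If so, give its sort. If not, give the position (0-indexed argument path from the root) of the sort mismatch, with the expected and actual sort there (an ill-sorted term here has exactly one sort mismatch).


    (t) : B
    (u) : A
  (m (t) (u)) : C
    (u) : A
  (p (u)) : A
(m (m (t) (u)) (p (u))) : ✗ arg 0 at [0] has sort C, expected B

ill-sorted at position [0]: expected B, got C


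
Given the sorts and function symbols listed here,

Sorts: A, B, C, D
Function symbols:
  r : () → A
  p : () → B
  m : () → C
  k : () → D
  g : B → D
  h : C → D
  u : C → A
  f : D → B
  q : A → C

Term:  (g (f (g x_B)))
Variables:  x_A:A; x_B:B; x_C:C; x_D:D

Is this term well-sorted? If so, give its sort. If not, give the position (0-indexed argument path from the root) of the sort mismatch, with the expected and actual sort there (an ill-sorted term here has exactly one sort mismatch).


well-sorted; sort = D

      x_B : B
    (g x_B) : D
  (f (g x_B)) : B
(g (f (g x_B))) : D


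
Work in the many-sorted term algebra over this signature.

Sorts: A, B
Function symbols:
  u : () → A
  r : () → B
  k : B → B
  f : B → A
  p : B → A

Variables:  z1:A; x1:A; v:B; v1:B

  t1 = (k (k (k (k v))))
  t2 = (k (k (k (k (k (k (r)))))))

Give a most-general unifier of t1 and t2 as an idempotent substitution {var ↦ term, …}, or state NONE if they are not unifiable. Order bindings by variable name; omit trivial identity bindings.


{v ↦ (k (k (r)))}


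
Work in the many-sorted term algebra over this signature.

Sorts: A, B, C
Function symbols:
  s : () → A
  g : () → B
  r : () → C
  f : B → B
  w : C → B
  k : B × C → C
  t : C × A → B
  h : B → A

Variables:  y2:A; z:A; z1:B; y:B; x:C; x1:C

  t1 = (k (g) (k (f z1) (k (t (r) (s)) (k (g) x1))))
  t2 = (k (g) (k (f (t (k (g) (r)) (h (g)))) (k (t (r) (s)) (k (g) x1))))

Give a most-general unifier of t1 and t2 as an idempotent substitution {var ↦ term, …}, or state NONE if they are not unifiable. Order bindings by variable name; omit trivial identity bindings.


{z1 ↦ (t (k (g) (r)) (h (g)))}


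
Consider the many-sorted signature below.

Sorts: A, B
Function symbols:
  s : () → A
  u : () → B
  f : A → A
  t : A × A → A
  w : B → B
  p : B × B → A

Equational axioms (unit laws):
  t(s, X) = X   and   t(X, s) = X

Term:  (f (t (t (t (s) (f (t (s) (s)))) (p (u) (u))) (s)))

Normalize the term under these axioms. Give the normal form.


1. (f (t (t (t (s) (f (t (s) (s)))) (p (u) (u))) (s)))  →  (f (t (t (s) (f (t (s) (s)))) (p (u) (u))))
2. (f (t (t (s) (f (t (s) (s)))) (p (u) (u))))  →  (f (t (f (t (s) (s))) (p (u) (u))))
3. (f (t (f (t (s) (s))) (p (u) (u))))  →  (f (t (f (s)) (p (u) (u))))

normal form = (f (t (f (s)) (p (u) (u))))


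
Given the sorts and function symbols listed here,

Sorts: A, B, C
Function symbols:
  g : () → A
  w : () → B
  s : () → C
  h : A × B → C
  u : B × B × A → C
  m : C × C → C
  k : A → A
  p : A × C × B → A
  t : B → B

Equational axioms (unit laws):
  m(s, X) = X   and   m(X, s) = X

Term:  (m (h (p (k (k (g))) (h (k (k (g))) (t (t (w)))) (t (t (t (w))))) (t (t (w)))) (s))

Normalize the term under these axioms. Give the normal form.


1. (m (h (p (k (k (g))) (h (k (k (g))) (t (t (w)))) (t (t (t (w))))) (t (t (w)))) (s))  →  (h (p (k (k (g))) (h (k (k (g))) (t (t (w)))) (t (t (t (w))))) (t (t (w))))

normal form = (h (p (k (k (g))) (h (k (k (g))) (t (t (w)))) (t (t (t (w))))) (t (t (w))))


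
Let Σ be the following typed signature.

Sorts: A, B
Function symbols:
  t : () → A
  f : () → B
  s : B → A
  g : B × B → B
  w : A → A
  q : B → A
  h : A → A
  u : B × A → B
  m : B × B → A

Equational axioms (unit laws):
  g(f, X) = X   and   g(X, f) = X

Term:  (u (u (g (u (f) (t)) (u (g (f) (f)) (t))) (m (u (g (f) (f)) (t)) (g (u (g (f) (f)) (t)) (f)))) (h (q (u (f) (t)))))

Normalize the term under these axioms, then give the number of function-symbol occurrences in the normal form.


size = 21

1. (u (u (g (u (f) (t)) (u (g (f) (f)) (t))) (m (u (g (f) (f)) (t)) (g (u (g (f) (f)) (t)) (f)))) (h (q (u (f) (t)))))  →  (u (u (g (u (f) (t)) (u (f) (t))) (m (u (g (f) (f)) (t)) (g (u (g (f) (f)) (t)) (f)))) (h (q (u (f) (t)))))
2. (u (u (g (u (f) (t)) (u (f) (t))) (m (u (g (f) (f)) (t)) (g (u (g (f) (f)) (t)) (f)))) (h (q (u (f) (t)))))  →  (u (u (g (u (f) (t)) (u (f) (t))) (m (u (f) (t)) (g (u (g (f) (f)) (t)) (f)))) (h (q (u (f) (t)))))
3. (u (u (g (u (f) (t)) (u (f) (t))) (m (u (f) (t)) (g (u (g (f) (f)) (t)) (f)))) (h (q (u (f) (t)))))  →  (u (u (g (u (f) (t)) (u (f) (t))) (m (u (f) (t)) (u (g (f) (f)) (t)))) (h (q (u (f) (t)))))
4. (u (u (g (u (f) (t)) (u (f) (t))) (m (u (f) (t)) (u (g (f) (f)) (t)))) (h (q (u (f) (t)))))  →  (u (u (g (u (f) (t)) (u (f) (t))) (m (u (f) (t)) (u (f) (t)))) (h (q (u (f) (t)))))
normal form: (u (u (g (u (f) (t)) (u (f) (t))) (m (u (f) (t)) (u (f) (t)))) (h (q (u (f) (t)))))


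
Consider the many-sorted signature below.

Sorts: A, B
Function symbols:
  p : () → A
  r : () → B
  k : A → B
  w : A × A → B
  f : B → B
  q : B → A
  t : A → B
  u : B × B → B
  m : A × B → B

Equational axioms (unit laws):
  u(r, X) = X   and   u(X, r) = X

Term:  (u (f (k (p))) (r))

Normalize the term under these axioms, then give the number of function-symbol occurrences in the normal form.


size = 3

1. (u (f (k (p))) (r))  →  (f (k (p)))
normal form: (f (k (p)))


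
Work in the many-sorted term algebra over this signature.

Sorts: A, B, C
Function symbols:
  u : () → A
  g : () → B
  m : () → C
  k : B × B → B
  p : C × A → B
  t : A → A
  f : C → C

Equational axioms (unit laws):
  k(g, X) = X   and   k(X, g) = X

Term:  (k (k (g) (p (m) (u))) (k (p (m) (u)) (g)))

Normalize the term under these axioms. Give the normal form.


normal form = (k (p (m) (u)) (p (m) (u)))

1. (k (k (g) (p (m) (u))) (k (p (m) (u)) (g)))  →  (k (p (m) (u)) (k (p (m) (u)) (g)))
2. (k (p (m) (u)) (k (p (m) (u)) (g)))  →  (k (p (m) (u)) (p (m) (u)))


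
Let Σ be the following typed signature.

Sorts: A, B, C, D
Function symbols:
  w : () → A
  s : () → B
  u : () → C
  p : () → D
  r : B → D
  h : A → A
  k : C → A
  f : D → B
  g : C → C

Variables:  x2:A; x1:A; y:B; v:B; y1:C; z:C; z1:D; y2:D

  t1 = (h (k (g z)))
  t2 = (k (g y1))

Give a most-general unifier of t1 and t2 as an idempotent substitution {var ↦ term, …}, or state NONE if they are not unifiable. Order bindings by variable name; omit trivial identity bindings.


NONE (not unifiable)

head clash or occurs-check failure — not unifiable


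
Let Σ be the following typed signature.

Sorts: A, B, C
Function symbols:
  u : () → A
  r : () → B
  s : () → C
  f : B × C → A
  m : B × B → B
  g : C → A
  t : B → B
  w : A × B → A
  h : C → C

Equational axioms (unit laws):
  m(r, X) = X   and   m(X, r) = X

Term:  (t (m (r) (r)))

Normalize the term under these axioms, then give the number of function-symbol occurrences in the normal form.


size = 2

1. (t (m (r) (r)))  →  (t (r))
normal form: (t (r))


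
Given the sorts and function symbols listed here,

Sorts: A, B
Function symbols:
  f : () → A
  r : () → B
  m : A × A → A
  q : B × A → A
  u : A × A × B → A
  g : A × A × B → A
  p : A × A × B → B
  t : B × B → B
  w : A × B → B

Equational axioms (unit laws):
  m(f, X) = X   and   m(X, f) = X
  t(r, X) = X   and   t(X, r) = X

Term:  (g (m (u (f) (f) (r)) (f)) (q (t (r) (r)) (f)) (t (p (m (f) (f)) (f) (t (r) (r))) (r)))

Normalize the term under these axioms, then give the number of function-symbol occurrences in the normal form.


1. (g (m (u (f) (f) (r)) (f)) (q (t (r) (r)) (f)) (t (p (m (f) (f)) (f) (t (r) (r))) (r)))  →  (g (u (f) (f) (r)) (q (t (r) (r)) (f)) (t (p (m (f) (f)) (f) (t (r) (r))) (r)))
2. (g (u (f) (f) (r)) (q (t (r) (r)) (f)) (t (p (m (f) (f)) (f) (t (r) (r))) (r)))  →  (g (u (f) (f) (r)) (q (r) (f)) (t (p (m (f) (f)) (f) (t (r) (r))) (r)))
3. (g (u (f) (f) (r)) (q (r) (f)) (t (p (m (f) (f)) (f) (t (r) (r))) (r)))  →  (g (u (f) (f) (r)) (q (r) (f)) (p (m (f) (f)) (f) (t (r) (r))))
4. (g (u (f) (f) (r)) (q (r) (f)) (p (m (f) (f)) (f) (t (r) (r))))  →  (g (u (f) (f) (r)) (q (r) (f)) (p (f) (f) (t (r) (r))))
5. (g (u (f) (f) (r)) (q (r) (f)) (p (f) (f) (t (r) (r))))  →  (g (u (f) (f) (r)) (q (r) (f)) (p (f) (f) (r)))
normal form: (g (u (f) (f) (r)) (q (r) (f)) (p (f) (f) (r)))

size = 12


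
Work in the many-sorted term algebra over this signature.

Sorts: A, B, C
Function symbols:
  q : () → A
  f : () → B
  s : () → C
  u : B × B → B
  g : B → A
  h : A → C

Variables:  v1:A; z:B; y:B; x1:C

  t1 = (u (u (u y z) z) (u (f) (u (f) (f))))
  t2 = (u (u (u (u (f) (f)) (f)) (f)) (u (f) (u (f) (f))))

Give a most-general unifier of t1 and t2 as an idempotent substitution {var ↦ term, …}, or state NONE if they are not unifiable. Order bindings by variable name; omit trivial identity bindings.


{y ↦ (u (f) (f)), z ↦ (f)}


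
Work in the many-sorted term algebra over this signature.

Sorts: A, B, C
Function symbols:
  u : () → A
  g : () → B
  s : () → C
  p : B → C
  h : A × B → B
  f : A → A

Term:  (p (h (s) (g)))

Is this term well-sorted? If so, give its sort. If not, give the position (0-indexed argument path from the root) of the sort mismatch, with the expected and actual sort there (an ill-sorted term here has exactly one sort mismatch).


    (s) : C
    (g) : B
  (h (s) (g)) : ✗ arg 0 at [0, 0] has sort C, expected A

ill-sorted at position [0, 0]: expected A, got C


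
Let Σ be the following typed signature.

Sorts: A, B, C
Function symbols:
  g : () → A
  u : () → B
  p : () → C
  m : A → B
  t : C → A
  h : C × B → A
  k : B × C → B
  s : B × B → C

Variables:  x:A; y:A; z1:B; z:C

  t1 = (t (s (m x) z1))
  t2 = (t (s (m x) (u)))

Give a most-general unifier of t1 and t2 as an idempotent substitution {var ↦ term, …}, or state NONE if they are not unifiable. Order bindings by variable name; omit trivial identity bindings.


{z1 ↦ (u)}


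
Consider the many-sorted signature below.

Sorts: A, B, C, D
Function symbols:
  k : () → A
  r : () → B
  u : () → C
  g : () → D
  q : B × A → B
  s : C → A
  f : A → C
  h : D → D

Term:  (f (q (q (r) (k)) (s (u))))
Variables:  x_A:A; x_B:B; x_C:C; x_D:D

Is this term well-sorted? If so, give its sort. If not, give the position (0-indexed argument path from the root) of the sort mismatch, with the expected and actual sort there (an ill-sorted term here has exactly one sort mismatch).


      (r) : B
      (k) : A
    (q (r) (k)) : B
      (u) : C
    (s (u)) : A
  (q (q (r) (k)) (s (u))) : B
(f (q (q (r) (k)) (s (u)))) : ✗ arg 0 at [0] has sort B, expected A

ill-sorted at position [0]: expected A, got B


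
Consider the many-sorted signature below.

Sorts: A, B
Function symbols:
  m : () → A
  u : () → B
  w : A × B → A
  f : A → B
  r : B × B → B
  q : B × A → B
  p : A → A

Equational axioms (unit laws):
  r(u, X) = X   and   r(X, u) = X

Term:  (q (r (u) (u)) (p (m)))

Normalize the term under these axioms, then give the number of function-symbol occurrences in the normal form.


size = 4

1. (q (r (u) (u)) (p (m)))  →  (q (u) (p (m)))
normal form: (q (u) (p (m)))


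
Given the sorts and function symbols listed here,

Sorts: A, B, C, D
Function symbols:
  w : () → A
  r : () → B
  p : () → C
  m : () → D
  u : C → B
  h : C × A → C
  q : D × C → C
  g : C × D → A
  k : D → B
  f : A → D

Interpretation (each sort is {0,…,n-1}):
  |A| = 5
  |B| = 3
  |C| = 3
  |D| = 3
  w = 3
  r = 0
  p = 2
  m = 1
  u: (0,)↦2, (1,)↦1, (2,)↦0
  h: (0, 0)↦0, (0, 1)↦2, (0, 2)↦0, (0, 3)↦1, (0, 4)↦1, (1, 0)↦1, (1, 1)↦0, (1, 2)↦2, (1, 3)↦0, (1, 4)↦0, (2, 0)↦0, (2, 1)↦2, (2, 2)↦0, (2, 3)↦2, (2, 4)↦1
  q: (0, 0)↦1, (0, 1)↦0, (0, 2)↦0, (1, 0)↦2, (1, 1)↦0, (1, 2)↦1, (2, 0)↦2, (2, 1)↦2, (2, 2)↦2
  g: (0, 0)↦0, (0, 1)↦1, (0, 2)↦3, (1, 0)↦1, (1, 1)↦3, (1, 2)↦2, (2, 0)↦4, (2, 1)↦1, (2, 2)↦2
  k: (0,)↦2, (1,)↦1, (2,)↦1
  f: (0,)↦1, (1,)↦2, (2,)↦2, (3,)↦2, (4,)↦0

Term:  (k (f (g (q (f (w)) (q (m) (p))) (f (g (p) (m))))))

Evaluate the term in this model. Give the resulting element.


value = 1

  w = 3
  (f (w)) = f(3,) = 2
  m = 1
  p = 2
  (q (m) (p)) = q(1, 2) = 1
  (q (f (w)) (q (m) (p))) = q(2, 1) = 2
  p = 2
  m = 1
  (g (p) (m)) = g(2, 1) = 1
  (f (g (p) (m))) = f(1,) = 2
  (g (q (f (w)) (q (m) (p))) (f (g (p) (m)))) = g(2, 2) = 2
  (f (g (q (f (w)) (q (m) (p))) (f (g (p) (m))))) = f(2,) = 2
  (k (f (g (q (f (w)) (q (m) (p))) (f (g (p) (m)))))) = k(2,) = 1


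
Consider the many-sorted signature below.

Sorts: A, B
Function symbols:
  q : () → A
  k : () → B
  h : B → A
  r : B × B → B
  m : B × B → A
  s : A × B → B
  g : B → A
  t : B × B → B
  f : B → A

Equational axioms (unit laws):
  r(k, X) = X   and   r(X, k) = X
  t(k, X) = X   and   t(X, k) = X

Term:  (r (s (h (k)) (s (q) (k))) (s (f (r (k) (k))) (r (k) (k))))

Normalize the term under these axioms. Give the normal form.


normal form = (r (s (h (k)) (s (q) (k))) (s (f (k)) (k)))

1. (r (s (h (k)) (s (q) (k))) (s (f (r (k) (k))) (r (k) (k))))  →  (r (s (h (k)) (s (q) (k))) (s (f (k)) (r (k) (k))))
2. (r (s (h (k)) (s (q) (k))) (s (f (k)) (r (k) (k))))  →  (r (s (h (k)) (s (q) (k))) (s (f (k)) (k)))


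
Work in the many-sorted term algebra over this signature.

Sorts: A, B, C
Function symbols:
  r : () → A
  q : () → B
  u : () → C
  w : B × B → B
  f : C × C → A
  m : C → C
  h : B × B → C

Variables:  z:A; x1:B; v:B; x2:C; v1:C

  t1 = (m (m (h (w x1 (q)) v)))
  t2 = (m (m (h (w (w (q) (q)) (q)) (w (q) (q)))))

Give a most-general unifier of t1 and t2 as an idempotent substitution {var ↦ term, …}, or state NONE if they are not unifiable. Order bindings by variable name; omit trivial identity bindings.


{v ↦ (w (q) (q)), x1 ↦ (w (q) (q))}


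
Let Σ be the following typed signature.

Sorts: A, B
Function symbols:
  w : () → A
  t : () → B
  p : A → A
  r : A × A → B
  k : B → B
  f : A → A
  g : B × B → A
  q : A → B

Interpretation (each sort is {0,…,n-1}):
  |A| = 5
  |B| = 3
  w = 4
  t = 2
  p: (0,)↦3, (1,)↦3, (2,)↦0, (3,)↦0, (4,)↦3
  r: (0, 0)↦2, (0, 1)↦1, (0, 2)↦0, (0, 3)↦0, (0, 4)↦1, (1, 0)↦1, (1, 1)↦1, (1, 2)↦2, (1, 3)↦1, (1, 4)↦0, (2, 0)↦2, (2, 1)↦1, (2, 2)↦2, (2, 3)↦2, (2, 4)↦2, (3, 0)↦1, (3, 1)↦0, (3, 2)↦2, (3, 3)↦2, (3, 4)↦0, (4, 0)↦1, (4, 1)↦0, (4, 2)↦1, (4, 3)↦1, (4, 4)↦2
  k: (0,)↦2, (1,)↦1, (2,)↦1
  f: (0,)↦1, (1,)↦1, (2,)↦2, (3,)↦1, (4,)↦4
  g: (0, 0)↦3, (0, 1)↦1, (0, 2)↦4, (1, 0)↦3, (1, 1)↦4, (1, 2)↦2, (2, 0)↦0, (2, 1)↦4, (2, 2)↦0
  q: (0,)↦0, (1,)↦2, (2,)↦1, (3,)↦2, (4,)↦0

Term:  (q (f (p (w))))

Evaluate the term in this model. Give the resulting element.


  w = 4
  (p (w)) = p(4,) = 3
  (f (p (w))) = f(3,) = 1
  (q (f (p (w)))) = q(1,) = 2

value = 2


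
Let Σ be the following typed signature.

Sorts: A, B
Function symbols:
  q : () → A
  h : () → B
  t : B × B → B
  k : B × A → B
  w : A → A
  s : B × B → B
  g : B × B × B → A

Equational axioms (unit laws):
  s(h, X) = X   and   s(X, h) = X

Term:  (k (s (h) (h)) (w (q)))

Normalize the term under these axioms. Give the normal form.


1. (k (s (h) (h)) (w (q)))  →  (k (h) (w (q)))

normal form = (k (h) (w (q)))


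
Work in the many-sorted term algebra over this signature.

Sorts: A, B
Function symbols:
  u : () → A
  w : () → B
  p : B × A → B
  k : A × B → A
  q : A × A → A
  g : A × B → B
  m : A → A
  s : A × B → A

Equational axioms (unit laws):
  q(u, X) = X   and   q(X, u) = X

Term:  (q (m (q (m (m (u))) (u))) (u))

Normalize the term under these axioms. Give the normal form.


normal form = (m (m (m (u))))

1. (q (m (q (m (m (u))) (u))) (u))  →  (m (q (m (m (u))) (u)))
2. (m (q (m (m (u))) (u)))  →  (m (m (m (u))))


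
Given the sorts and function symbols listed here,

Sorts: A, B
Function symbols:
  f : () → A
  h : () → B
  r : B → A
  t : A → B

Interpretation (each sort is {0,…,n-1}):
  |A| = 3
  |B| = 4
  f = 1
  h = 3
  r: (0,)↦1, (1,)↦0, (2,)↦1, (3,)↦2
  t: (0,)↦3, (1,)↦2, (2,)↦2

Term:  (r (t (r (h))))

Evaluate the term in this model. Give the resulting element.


  h = 3
  (r (h)) = r(3,) = 2
  (t (r (h))) = t(2,) = 2
  (r (t (r (h)))) = r(2,) = 1

value = 1


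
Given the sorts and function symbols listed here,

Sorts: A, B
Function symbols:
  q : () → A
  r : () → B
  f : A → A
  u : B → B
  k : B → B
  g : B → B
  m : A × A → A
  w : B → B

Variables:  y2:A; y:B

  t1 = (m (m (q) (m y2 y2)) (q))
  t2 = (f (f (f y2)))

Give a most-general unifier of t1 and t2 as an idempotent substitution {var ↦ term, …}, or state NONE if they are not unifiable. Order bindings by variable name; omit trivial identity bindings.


head clash or occurs-check failure — not unifiable

NONE (not unifiable)


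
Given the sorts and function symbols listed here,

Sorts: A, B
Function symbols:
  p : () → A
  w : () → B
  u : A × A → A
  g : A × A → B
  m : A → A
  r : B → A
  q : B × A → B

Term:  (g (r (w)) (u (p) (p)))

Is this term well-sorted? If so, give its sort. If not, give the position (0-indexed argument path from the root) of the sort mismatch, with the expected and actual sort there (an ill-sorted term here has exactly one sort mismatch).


well-sorted; sort = B

    (w) : B
  (r (w)) : A
    (p) : A
    (p) : A
  (u (p) (p)) : A
(g (r (w)) (u (p) (p))) : B


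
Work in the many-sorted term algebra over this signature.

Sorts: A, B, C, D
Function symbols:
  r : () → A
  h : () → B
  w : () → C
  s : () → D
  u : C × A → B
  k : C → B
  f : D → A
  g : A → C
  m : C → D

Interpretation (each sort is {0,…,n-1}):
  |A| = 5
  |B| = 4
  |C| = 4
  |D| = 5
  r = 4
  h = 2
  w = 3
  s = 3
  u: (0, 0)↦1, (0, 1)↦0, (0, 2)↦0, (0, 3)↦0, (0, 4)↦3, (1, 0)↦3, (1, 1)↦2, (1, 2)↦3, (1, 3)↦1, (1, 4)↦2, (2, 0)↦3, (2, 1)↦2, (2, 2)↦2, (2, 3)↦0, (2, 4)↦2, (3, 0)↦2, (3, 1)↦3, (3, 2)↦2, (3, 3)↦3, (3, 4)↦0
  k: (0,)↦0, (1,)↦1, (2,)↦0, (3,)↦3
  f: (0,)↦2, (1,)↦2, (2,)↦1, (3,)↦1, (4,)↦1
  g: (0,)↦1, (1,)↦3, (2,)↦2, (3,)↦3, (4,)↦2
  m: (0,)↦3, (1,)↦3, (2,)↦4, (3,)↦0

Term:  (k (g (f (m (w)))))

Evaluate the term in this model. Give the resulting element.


  w = 3
  (m (w)) = m(3,) = 0
  (f (m (w))) = f(0,) = 2
  (g (f (m (w)))) = g(2,) = 2
  (k (g (f (m (w))))) = k(2,) = 0

value = 0


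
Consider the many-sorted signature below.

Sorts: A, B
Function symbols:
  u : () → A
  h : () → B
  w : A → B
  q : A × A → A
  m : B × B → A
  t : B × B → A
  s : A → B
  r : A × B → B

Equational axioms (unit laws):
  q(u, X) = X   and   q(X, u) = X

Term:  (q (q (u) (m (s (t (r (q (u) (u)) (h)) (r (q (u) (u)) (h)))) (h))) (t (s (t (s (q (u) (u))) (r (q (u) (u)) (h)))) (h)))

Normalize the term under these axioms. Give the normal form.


1. (q (q (u) (m (s (t (r (q (u) (u)) (h)) (r (q (u) (u)) (h)))) (h))) (t (s (t (s (q (u) (u))) (r (q (u) (u)) (h)))) (h)))  →  (q (m (s (t (r (q (u) (u)) (h)) (r (q (u) (u)) (h)))) (h)) (t (s (t (s (q (u) (u))) (r (q (u) (u)) (h)))) (h)))
2. (q (m (s (t (r (q (u) (u)) (h)) (r (q (u) (u)) (h)))) (h)) (t (s (t (s (q (u) (u))) (r (q (u) (u)) (h)))) (h)))  →  (q (m (s (t (r (u) (h)) (r (q (u) (u)) (h)))) (h)) (t (s (t (s (q (u) (u))) (r (q (u) (u)) (h)))) (h)))
3. (q (m (s (t (r (u) (h)) (r (q (u) (u)) (h)))) (h)) (t (s (t (s (q (u) (u))) (r (q (u) (u)) (h)))) (h)))  →  (q (m (s (t (r (u) (h)) (r (u) (h)))) (h)) (t (s (t (s (q (u) (u))) (r (q (u) (u)) (h)))) (h)))
4. (q (m (s (t (r (u) (h)) (r (u) (h)))) (h)) (t (s (t (s (q (u) (u))) (r (q (u) (u)) (h)))) (h)))  →  (q (m (s (t (r (u) (h)) (r (u) (h)))) (h)) (t (s (t (s (u)) (r (q (u) (u)) (h)))) (h)))
5. (q (m (s (t (r (u) (h)) (r (u) (h)))) (h)) (t (s (t (s (u)) (r (q (u) (u)) (h)))) (h)))  →  (q (m (s (t (r (u) (h)) (r (u) (h)))) (h)) (t (s (t (s (u)) (r (u) (h)))) (h)))

normal form = (q (m (s (t (r (u) (h)) (r (u) (h)))) (h)) (t (s (t (s (u)) (r (u) (h)))) (h)))


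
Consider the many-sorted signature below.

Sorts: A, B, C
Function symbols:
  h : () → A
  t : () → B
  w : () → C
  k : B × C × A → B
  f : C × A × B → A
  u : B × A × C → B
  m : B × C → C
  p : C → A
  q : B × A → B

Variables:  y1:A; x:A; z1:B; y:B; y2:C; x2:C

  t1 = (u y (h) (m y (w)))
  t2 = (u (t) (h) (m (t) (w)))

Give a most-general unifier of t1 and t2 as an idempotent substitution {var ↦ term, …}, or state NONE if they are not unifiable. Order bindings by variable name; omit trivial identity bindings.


{y ↦ (t)}


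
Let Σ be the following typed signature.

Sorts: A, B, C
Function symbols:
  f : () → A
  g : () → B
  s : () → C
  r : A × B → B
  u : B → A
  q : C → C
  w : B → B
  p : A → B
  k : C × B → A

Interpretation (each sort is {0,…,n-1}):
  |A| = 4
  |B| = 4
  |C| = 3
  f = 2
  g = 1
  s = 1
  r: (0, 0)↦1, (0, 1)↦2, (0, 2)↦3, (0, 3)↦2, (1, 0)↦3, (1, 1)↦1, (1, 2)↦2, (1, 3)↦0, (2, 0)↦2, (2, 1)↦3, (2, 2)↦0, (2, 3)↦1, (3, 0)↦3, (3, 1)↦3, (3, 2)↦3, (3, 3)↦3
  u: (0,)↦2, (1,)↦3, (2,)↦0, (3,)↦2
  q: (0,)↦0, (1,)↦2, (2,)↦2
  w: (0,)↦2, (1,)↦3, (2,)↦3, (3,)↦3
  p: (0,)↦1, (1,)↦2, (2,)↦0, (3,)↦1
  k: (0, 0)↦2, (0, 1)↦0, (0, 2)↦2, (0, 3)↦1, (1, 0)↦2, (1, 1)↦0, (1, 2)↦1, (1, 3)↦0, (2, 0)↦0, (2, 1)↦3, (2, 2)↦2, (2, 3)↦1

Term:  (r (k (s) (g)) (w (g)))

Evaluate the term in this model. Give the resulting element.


value = 2

  s = 1
  g = 1
  (k (s) (g)) = k(1, 1) = 0
  g = 1
  (w (g)) = w(1,) = 3
  (r (k (s) (g)) (w (g))) = r(0, 3) = 2


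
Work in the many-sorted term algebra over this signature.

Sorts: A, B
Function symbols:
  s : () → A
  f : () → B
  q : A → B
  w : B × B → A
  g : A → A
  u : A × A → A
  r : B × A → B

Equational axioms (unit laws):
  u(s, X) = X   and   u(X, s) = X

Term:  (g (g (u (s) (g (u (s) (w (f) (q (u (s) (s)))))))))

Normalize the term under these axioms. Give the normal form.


1. (g (g (u (s) (g (u (s) (w (f) (q (u (s) (s)))))))))  →  (g (g (g (u (s) (w (f) (q (u (s) (s))))))))
2. (g (g (g (u (s) (w (f) (q (u (s) (s))))))))  →  (g (g (g (w (f) (q (u (s) (s)))))))
3. (g (g (g (w (f) (q (u (s) (s)))))))  →  (g (g (g (w (f) (q (s))))))

normal form = (g (g (g (w (f) (q (s))))))


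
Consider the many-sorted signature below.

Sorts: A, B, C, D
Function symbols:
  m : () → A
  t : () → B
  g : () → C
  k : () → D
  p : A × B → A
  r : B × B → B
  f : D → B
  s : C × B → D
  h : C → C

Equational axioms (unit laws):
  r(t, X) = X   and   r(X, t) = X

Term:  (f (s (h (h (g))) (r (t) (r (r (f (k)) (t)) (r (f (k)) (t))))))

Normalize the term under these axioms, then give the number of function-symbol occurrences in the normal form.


size = 10

1. (f (s (h (h (g))) (r (t) (r (r (f (k)) (t)) (r (f (k)) (t))))))  →  (f (s (h (h (g))) (r (r (f (k)) (t)) (r (f (k)) (t)))))
2. (f (s (h (h (g))) (r (r (f (k)) (t)) (r (f (k)) (t)))))  →  (f (s (h (h (g))) (r (f (k)) (r (f (k)) (t)))))
3. (f (s (h (h (g))) (r (f (k)) (r (f (k)) (t)))))  →  (f (s (h (h (g))) (r (f (k)) (f (k)))))
normal form: (f (s (h (h (g))) (r (f (k)) (f (k)))))
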